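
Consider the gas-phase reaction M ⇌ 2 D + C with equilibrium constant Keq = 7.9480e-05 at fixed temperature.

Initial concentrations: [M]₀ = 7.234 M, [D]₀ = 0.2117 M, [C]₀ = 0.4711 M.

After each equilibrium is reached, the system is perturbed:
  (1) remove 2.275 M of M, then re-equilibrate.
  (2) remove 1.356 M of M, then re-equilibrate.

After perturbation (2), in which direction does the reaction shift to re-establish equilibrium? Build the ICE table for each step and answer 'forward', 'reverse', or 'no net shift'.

Direction: reverse

Q₀ = 0.002919 vs Keq = 7.9480e-05 ⇒ Q>K, reverse
Step 1:
                    M           D           C
  init          7.234      0.2117      0.4711
  Δ            0.0864     -0.1728     -0.0864
  eq             7.32     0.03889      0.3847
  solve Keq expr → x = -0.0864; check Q = 7.9480e-05
Then remove 2.275 M of M.
Step 2:
                    M           D           C
  init          5.045     0.03889      0.3847
  Δ          0.003228   -0.006457   -0.003228
  eq            5.049     0.03243      0.3815
  solve Keq expr → x = -0.003228; check Q = 7.9480e-05
Then remove 1.356 M of M.
Step 3:
                    M           D           C
  init          3.693     0.03243      0.3815
  Δ          0.002301   -0.004603   -0.002301
  eq            3.695     0.02783      0.3792
  solve Keq expr → x = -0.002301; check Q = 7.9480e-05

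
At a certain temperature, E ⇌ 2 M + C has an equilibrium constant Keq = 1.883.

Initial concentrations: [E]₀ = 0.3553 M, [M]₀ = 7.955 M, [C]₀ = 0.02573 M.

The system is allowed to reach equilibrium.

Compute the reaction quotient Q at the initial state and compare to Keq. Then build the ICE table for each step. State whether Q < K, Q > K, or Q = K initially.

Q₀ = 4.583 vs Keq = 1.883 ⇒ Q>K, reverse
Step 1:
                  E         M         C
  Initial    0.3553     7.955   0.02573
  Change    0.01464  -0.02928  -0.01464
  Equil      0.3699     7.926   0.01109
  solve Keq expr → x = -0.01464; check Q = 1.883

Q₀ = 4.583; Q > K (proceeds reverse)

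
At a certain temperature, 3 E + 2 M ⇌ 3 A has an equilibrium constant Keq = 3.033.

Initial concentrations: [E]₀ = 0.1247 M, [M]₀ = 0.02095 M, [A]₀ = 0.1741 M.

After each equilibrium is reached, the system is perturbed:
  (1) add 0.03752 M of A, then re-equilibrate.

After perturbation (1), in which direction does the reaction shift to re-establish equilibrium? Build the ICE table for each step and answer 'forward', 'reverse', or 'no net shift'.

Direction: reverse

Q₀ = 6201 vs Keq = 3.033 ⇒ Q>K, reverse
Step 1:
                    E           M           A
  init         0.1247     0.02095      0.1741
  Δ            0.1061     0.07076     -0.1061
  eq           0.2308     0.09171     0.06796
  solve Keq expr → x = -0.03538; check Q = 3.033
Then add 0.03752 M of A.
Step 2:
                    E           M           A
  init         0.2308     0.09171      0.1055
  Δ           0.02278     0.01519    -0.02278
  eq           0.2536      0.1069     0.08269
  solve Keq expr → x = -0.007594; check Q = 3.033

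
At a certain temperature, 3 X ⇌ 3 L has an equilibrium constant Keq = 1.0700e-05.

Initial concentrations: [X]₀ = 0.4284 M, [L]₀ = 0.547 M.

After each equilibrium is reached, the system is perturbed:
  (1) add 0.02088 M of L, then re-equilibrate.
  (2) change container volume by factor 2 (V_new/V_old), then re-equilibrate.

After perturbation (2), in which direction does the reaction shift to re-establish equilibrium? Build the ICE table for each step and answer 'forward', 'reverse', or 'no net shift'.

Q₀ = 2.082 vs Keq = 1.0700e-05 ⇒ Q>K, reverse
Step 1:
                   X          L
  init        0.4284      0.547
  Δ            0.526     -0.526
  eq          0.9544    0.02103
  solve Keq expr → x = -0.1753; check Q = 1.0700e-05
Then add 0.02088 M of L.
Step 2:
                   X          L
  init        0.9544    0.04191
  Δ          0.02043   -0.02043
  eq          0.9748    0.02148
  solve Keq expr → x = -0.00681; check Q = 1.0700e-05
Then change container volume by factor 2 (V_new/V_old).
Step 3:
                   X          L
  init        0.4874    0.01074
  Δ                0          0
  eq          0.4874    0.01074
  solve Keq expr → x = 0; check Q = 1.0700e-05

Direction: no net shift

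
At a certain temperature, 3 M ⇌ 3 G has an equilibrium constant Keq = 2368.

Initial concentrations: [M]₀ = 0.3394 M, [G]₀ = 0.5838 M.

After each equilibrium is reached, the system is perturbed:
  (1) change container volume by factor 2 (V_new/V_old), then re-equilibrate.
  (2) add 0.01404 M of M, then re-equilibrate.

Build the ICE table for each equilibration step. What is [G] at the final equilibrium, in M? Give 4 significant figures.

Q₀ = 5.089 vs Keq = 2368 ⇒ Q<K, forward
Step 1:
                  M         G
  Initial    0.3394    0.5838
  Change     -0.275     0.275
  Equil     0.06443    0.8588
  solve Keq expr → x = 0.09166; check Q = 2368
Then change container volume by factor 2 (V_new/V_old).
Step 2:
                  M         G
  Initial   0.03221    0.4294
  Change          0         0
  Equil     0.03221    0.4294
  solve Keq expr → x = 0; check Q = 2368
Then add 0.01404 M of M.
Step 3:
                  M         G
  Initial   0.04625    0.4294
  Change   -0.01306   0.01306
  Equil     0.03319    0.4424
  solve Keq expr → x = 0.004353; check Q = 2368

[G]_eq = 0.4424 M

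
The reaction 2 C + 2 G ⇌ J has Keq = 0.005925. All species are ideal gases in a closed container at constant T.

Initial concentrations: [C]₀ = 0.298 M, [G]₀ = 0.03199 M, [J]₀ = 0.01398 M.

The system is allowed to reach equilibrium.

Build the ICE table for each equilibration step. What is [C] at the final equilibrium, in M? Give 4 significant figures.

[C]_eq = 0.326 M

Q₀ = 153.8 vs Keq = 0.005925 ⇒ Q>K, reverse
Step 1:
                    C           G           J
  I             0.298     0.03199     0.01398
  C           0.02796     0.02796    -0.01398
  E             0.326     0.05995  2.2621e-06
  solve Keq expr → x = -0.01398; check Q = 0.005925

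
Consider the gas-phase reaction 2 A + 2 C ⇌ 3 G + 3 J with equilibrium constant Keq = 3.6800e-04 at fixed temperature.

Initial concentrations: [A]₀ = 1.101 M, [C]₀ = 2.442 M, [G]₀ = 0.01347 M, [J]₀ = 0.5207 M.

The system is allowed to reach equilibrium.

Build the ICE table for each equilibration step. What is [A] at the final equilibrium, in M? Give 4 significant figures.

[A]_eq = 0.989 M

Q₀ = 4.7731e-08 vs Keq = 3.6800e-04 ⇒ Q<K, forward
Step 1:
                   A          C          G          J
  I            1.101      2.442    0.01347     0.5207
  C           -0.112     -0.112      0.168      0.168
  E            0.989       2.33     0.1815     0.6887
  solve Keq expr → x = 0.05602; check Q = 3.6800e-04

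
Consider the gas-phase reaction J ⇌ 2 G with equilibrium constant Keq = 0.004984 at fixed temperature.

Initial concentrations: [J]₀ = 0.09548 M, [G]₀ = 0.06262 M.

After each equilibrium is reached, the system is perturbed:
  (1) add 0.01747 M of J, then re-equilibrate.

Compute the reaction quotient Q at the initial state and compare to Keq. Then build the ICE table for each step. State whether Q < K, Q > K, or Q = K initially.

Q₀ = 0.04107; Q > K (proceeds reverse)

Q₀ = 0.04107 vs Keq = 0.004984 ⇒ Q>K, reverse
Step 1:
                   J          G
  I          0.09548    0.06262
  C          0.01935    -0.0387
  E           0.1148    0.02392
  solve Keq expr → x = -0.01935; check Q = 0.004984
Then add 0.01747 M of J.
Step 2:
                   J          G
  I           0.1323    0.02392
  C       -8.3703e-04   0.001674
  E           0.1315     0.0256
  solve Keq expr → x = 8.3703e-04; check Q = 0.004984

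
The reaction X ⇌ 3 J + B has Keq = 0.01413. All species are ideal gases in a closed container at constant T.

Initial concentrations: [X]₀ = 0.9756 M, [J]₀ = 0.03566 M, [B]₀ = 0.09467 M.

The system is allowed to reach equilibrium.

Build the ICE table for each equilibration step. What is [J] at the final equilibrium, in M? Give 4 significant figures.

Q₀ = 4.4003e-06 vs Keq = 0.01413 ⇒ Q<K, forward
Step 1:
                   X          J          B
  I           0.9756    0.03566    0.09467
  C          -0.1167     0.3501     0.1167
  E           0.8589     0.3858     0.2114
  solve Keq expr → x = 0.1167; check Q = 0.01413

[J]_eq = 0.3858 M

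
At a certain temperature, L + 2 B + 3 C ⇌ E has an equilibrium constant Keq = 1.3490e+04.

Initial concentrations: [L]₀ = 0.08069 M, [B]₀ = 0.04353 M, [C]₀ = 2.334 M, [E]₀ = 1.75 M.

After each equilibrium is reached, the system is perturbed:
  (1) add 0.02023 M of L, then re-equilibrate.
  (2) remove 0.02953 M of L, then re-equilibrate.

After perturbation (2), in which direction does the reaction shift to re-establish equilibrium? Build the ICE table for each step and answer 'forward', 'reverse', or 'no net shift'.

Q₀ = 900.2 vs Keq = 1.3490e+04 ⇒ Q<K, forward
Step 1:
                   L          B          C          E
  Initial    0.08069    0.04353      2.334       1.75
  Change     -0.0153    -0.0306   -0.04591     0.0153
  Equil      0.06539    0.01293      2.288      1.765
  solve Keq expr → x = 0.0153; check Q = 1.3490e+04
Then add 0.02023 M of L.
Step 2:
                   L          B          C          E
  Initial    0.08562    0.01293      2.288      1.765
  Change  -7.7906e-04  -0.001558  -0.002337 7.7906e-04
  Equil      0.08484    0.01137      2.286      1.766
  solve Keq expr → x = 7.7906e-04; check Q = 1.3490e+04
Then remove 0.02953 M of L.
Step 3:
                   L          B          C          E
  Initial    0.05531    0.01137      2.286      1.766
  Change    0.001257   0.002515   0.003772  -0.001257
  Equil      0.05657    0.01388       2.29      1.765
  solve Keq expr → x = -0.001257; check Q = 1.3490e+04

Direction: reverse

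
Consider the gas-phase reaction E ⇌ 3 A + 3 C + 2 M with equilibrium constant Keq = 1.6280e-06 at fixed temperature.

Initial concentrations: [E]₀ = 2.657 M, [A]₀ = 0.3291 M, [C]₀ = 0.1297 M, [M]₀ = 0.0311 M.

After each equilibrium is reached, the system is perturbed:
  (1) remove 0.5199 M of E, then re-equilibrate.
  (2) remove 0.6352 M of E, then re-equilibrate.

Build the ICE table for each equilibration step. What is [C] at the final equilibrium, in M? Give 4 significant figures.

Q₀ = 2.8310e-08 vs Keq = 1.6280e-06 ⇒ Q<K, forward
Step 1:
                  E         A         C         M
  I           2.657    0.3291    0.1297    0.0311
  C        -0.02623   0.07868   0.07868   0.05245
  E           2.631    0.4078    0.2084   0.08355
  solve Keq expr → x = 0.02623; check Q = 1.6280e-06
Then remove 0.5199 M of E.
Step 2:
                  E         A         C         M
  I           2.111    0.4078    0.2084   0.08355
  C        0.001906 -0.005719 -0.005719 -0.003813
  E           2.113    0.4021    0.2027   0.07974
  solve Keq expr → x = -0.001906; check Q = 1.6280e-06
Then remove 0.6352 M of E.
Step 3:
                  E         A         C         M
  I           1.478    0.4021    0.2027   0.07974
  C        0.002959 -0.008877 -0.008877 -0.005918
  E           1.481    0.3932    0.1938   0.07382
  solve Keq expr → x = -0.002959; check Q = 1.6280e-06

[C]_eq = 0.1938 M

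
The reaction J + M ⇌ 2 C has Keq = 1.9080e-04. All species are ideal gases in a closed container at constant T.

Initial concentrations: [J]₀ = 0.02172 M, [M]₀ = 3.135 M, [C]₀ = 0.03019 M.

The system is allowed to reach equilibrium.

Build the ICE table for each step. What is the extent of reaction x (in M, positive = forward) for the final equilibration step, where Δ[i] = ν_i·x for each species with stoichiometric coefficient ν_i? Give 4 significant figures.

Q₀ = 0.01339 vs Keq = 1.9080e-04 ⇒ Q>K, reverse
Step 1:
                  J         M         C
  init      0.02172     3.135   0.03019
  Δ         0.01282   0.01282  -0.02564
  eq        0.03454     3.148  0.004555
  solve Keq expr → x = -0.01282; check Q = 1.9080e-04

x = -0.01282 M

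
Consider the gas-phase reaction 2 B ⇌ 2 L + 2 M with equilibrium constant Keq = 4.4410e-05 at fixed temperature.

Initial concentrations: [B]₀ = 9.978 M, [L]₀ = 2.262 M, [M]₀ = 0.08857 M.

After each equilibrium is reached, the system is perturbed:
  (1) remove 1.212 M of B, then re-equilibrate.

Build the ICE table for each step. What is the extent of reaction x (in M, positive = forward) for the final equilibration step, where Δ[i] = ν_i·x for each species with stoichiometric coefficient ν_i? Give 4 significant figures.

Q₀ = 4.0315e-04 vs Keq = 4.4410e-05 ⇒ Q>K, reverse
Step 1:
                    B           L           M
  init          9.978       2.262     0.08857
  Δ           0.05822    -0.05822    -0.05822
  eq            10.04       2.204     0.03035
  solve Keq expr → x = -0.02911; check Q = 4.4410e-05
Then remove 1.212 M of B.
Step 2:
                    B           L           M
  init          8.824       2.204     0.03035
  Δ           0.00361    -0.00361    -0.00361
  eq            8.828         2.2     0.02674
  solve Keq expr → x = -0.001805; check Q = 4.4410e-05

x = -0.001805 M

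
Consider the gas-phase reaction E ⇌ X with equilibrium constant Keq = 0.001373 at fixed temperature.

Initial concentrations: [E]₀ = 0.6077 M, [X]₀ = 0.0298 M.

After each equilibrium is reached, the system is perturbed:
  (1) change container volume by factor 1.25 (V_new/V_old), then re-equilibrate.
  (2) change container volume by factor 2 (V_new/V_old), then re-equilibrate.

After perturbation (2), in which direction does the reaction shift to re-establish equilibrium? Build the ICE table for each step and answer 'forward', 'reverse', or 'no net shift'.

Q₀ = 0.04904 vs Keq = 0.001373 ⇒ Q>K, reverse
Step 1:
                  E         X
  Initial    0.6077    0.0298
  Change    0.02893  -0.02893
  Equil      0.6366 8.7409e-04
  solve Keq expr → x = -0.02893; check Q = 0.001373
Then change container volume by factor 1.25 (V_new/V_old).
Step 2:
                  E         X
  Initial    0.5093 6.9927e-04
  Change          0         0
  Equil      0.5093 6.9927e-04
  solve Keq expr → x = 0; check Q = 0.001373
Then change container volume by factor 2 (V_new/V_old).
Step 3:
                  E         X
  Initial    0.2547 3.4963e-04
  Change          0         0
  Equil      0.2547 3.4963e-04
  solve Keq expr → x = 0; check Q = 0.001373

Direction: no net shift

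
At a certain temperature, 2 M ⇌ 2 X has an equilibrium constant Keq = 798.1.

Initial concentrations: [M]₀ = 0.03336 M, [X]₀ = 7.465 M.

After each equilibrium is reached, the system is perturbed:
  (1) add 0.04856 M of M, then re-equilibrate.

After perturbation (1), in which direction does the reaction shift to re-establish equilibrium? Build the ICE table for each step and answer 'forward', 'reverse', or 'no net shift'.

Direction: forward

Q₀ = 5.0073e+04 vs Keq = 798.1 ⇒ Q>K, reverse
Step 1:
                    M           X
  Initial     0.03336       7.465
  Change        0.223      -0.223
  Equil        0.2563       7.242
  solve Keq expr → x = -0.1115; check Q = 798.1
Then add 0.04856 M of M.
Step 2:
                    M           X
  Initial      0.3049       7.242
  Change      -0.0469      0.0469
  Equil         0.258       7.289
  solve Keq expr → x = 0.02345; check Q = 798.1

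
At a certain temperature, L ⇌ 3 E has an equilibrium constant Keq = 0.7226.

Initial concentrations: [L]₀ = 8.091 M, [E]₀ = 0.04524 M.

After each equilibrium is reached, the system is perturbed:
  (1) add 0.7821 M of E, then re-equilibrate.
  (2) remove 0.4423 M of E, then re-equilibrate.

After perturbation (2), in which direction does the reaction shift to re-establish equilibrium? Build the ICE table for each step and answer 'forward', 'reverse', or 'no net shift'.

Direction: forward

Q₀ = 1.1444e-05 vs Keq = 0.7226 ⇒ Q<K, forward
Step 1:
                   L          E
  init         8.091    0.04524
  Δ          -0.5709      1.713
  eq            7.52      1.758
  solve Keq expr → x = 0.5709; check Q = 0.7226
Then add 0.7821 M of E.
Step 2:
                   L          E
  init          7.52       2.54
  Δ           0.2542    -0.7625
  eq           7.774      1.778
  solve Keq expr → x = -0.2542; check Q = 0.7226
Then remove 0.4423 M of E.
Step 3:
                   L          E
  init         7.774      1.335
  Δ          -0.1438     0.4313
  eq            7.63      1.767
  solve Keq expr → x = 0.1438; check Q = 0.7226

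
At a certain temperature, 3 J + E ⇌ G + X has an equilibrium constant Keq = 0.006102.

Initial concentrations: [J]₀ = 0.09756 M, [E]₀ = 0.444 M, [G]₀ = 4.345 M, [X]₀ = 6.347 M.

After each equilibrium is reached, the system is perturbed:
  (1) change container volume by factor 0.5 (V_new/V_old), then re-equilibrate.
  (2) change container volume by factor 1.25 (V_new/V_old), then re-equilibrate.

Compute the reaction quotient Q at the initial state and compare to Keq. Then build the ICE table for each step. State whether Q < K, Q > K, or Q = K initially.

Q₀ = 6.6890e+04; Q > K (proceeds reverse)

Q₀ = 6.6890e+04 vs Keq = 0.006102 ⇒ Q>K, reverse
Step 1:
                  J         E         G         X
  I         0.09756     0.444     4.345     6.347
  C           7.366     2.455    -2.455    -2.455
  E           7.463     2.899      1.89     3.892
  solve Keq expr → x = -2.455; check Q = 0.006102
Then change container volume by factor 0.5 (V_new/V_old).
Step 2:
                  J         E         G         X
  I           14.93     5.798      3.78     7.784
  C          -3.389     -1.13      1.13      1.13
  E           11.54     4.669     4.909     8.913
  solve Keq expr → x = 1.13; check Q = 0.006102
Then change container volume by factor 1.25 (V_new/V_old).
Step 3:
                  J         E         G         X
  I            9.23     3.735     3.927     7.131
  C          0.8375    0.2792   -0.2792   -0.2792
  E           10.07     4.014     3.648     6.851
  solve Keq expr → x = -0.2792; check Q = 0.006102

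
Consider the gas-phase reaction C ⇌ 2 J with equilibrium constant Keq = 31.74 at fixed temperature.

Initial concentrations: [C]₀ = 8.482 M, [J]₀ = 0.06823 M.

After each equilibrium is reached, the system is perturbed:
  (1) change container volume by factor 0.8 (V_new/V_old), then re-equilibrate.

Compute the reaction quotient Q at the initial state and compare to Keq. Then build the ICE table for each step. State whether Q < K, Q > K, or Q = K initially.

Q₀ = 5.4885e-04; Q < K (proceeds forward)

Q₀ = 5.4885e-04 vs Keq = 31.74 ⇒ Q<K, forward
Step 1:
                   C          J
  I            8.482    0.06823
  C           -5.126      10.25
  E            3.356      10.32
  solve Keq expr → x = 5.126; check Q = 31.74
Then change container volume by factor 0.8 (V_new/V_old).
Step 2:
                   C          J
  I            4.195       12.9
  C           0.4073    -0.8147
  E            4.602      12.09
  solve Keq expr → x = -0.4073; check Q = 31.74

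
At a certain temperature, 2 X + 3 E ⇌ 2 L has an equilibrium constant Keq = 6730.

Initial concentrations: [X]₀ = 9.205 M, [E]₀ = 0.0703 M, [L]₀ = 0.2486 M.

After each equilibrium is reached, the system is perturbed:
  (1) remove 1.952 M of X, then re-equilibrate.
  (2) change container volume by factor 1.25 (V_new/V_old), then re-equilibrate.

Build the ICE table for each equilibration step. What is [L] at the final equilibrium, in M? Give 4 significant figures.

[L]_eq = 0.2322 M

Q₀ = 2.099 vs Keq = 6730 ⇒ Q<K, forward
Step 1:
                   X          E          L
  Initial      9.205     0.0703     0.2486
  Change    -0.04332   -0.06498    0.04332
  Equil        9.162   0.005323     0.2919
  solve Keq expr → x = 0.02166; check Q = 6730
Then remove 1.952 M of X.
Step 2:
                   X          E          L
  Initial       7.21   0.005323     0.2919
  Change  6.0865e-04 9.1298e-04 -6.0865e-04
  Equil         7.21   0.006236     0.2913
  solve Keq expr → x = -3.0433e-04; check Q = 6730
Then change container volume by factor 1.25 (V_new/V_old).
Step 3:
                   X          E          L
  Initial      5.768   0.004989      0.233
  Change  8.2134e-04   0.001232 -8.2134e-04
  Equil        5.769   0.006221     0.2322
  solve Keq expr → x = -4.1067e-04; check Q = 6730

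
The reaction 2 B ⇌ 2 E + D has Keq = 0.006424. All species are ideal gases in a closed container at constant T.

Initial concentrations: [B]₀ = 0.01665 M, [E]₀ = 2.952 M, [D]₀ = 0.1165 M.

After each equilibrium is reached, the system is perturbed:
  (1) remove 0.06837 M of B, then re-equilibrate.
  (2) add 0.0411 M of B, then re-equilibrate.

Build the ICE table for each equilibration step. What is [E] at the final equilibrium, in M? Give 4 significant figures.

[E]_eq = 2.719 M

Q₀ = 3662 vs Keq = 0.006424 ⇒ Q>K, reverse
Step 1:
                  B         E         D
  init      0.01665     2.952    0.1165
  Δ          0.2329   -0.2329   -0.1164
  eq         0.2495     2.719 5.4105e-05
  solve Keq expr → x = -0.1164; check Q = 0.006424
Then remove 0.06837 M of B.
Step 2:
                  B         E         D
  init       0.1812     2.719 5.4105e-05
  Δ       5.1138e-05 -5.1138e-05 -2.5569e-05
  eq         0.1812     2.719 2.8536e-05
  solve Keq expr → x = -2.5569e-05; check Q = 0.006424
Then add 0.0411 M of B.
Step 3:
                  B         E         D
  init       0.2223     2.719 2.8536e-05
  Δ       -2.8799e-05 2.8799e-05 1.4399e-05
  eq         0.2223     2.719 4.2935e-05
  solve Keq expr → x = 1.4399e-05; check Q = 0.006424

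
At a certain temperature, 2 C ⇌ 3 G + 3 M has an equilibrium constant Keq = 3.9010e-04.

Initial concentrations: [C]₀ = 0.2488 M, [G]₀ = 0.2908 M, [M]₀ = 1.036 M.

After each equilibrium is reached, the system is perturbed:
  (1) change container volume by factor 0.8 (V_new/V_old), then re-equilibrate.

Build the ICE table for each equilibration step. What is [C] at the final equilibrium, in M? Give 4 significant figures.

[C]_eq = 0.5211 M

Q₀ = 0.4417 vs Keq = 3.9010e-04 ⇒ Q>K, reverse
Step 1:
                  C         G         M
  init       0.2488    0.2908     1.036
  Δ          0.1601   -0.2402   -0.2402
  eq         0.4089   0.05059    0.7958
  solve Keq expr → x = -0.08007; check Q = 3.9010e-04
Then change container volume by factor 0.8 (V_new/V_old).
Step 2:
                  C         G         M
  init       0.5112   0.06323    0.9947
  Δ         0.00996  -0.01494  -0.01494
  eq         0.5211   0.04829    0.9798
  solve Keq expr → x = -0.00498; check Q = 3.9010e-04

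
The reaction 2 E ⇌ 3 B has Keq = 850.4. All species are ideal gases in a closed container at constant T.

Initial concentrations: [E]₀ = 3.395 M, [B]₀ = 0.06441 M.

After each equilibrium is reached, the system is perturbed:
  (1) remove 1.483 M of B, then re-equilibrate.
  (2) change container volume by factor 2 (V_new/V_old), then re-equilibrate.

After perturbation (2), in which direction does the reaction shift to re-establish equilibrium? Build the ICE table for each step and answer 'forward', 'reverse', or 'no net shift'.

Q₀ = 2.3184e-05 vs Keq = 850.4 ⇒ Q<K, forward
Step 1:
                   E          B
  init         3.395    0.06441
  Δ           -3.052      4.578
  eq           0.343      4.642
  solve Keq expr → x = 1.526; check Q = 850.4
Then remove 1.483 M of B.
Step 2:
                   E          B
  init         0.343      3.159
  Δ           -0.132     0.1981
  eq           0.211      3.357
  solve Keq expr → x = 0.06602; check Q = 850.4
Then change container volume by factor 2 (V_new/V_old).
Step 3:
                   E          B
  init        0.1055      1.679
  Δ         -0.02807    0.04211
  eq         0.07741      1.721
  solve Keq expr → x = 0.01404; check Q = 850.4

Direction: forward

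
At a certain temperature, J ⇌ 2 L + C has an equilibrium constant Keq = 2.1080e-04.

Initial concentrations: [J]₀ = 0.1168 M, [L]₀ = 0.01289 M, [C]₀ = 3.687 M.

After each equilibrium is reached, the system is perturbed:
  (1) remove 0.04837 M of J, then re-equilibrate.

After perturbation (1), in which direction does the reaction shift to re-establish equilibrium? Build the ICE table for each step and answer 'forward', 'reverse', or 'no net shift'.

Direction: reverse

Q₀ = 0.005245 vs Keq = 2.1080e-04 ⇒ Q>K, reverse
Step 1:
                    J           L           C
  Initial      0.1168     0.01289       3.687
  Change     0.005124    -0.01025   -0.005124
  Equil        0.1219    0.002642       3.682
  solve Keq expr → x = -0.005124; check Q = 2.1080e-04
Then remove 0.04837 M of J.
Step 2:
                    J           L           C
  Initial     0.07355    0.002642       3.682
  Change   2.9289e-04 -5.8579e-04 -2.9289e-04
  Equil       0.07385    0.002056       3.682
  solve Keq expr → x = -2.9289e-04; check Q = 2.1080e-04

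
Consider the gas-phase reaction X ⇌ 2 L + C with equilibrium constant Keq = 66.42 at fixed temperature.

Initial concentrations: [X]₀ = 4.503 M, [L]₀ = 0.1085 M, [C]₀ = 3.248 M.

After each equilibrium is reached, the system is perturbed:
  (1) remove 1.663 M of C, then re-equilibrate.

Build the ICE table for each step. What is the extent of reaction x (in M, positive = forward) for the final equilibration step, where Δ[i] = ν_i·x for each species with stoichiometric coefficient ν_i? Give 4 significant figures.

x = 0.2279 M

Q₀ = 0.008491 vs Keq = 66.42 ⇒ Q<K, forward
Step 1:
                  X         L         C
  init        4.503    0.1085     3.248
  Δ          -2.418     4.836     2.418
  eq          2.085     4.944     5.666
  solve Keq expr → x = 2.418; check Q = 66.42
Then remove 1.663 M of C.
Step 2:
                  X         L         C
  init        2.085     4.944     4.003
  Δ         -0.2279    0.4558    0.2279
  eq          1.857       5.4     4.231
  solve Keq expr → x = 0.2279; check Q = 66.42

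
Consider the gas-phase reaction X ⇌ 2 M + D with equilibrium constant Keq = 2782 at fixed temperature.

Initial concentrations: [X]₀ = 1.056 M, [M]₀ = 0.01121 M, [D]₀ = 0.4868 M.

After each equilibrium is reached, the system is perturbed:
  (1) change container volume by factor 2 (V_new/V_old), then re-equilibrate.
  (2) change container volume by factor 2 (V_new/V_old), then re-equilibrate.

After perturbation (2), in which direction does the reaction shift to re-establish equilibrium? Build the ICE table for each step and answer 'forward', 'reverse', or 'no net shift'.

Q₀ = 5.7929e-05 vs Keq = 2782 ⇒ Q<K, forward
Step 1:
                  X         M         D
  Initial     1.056   0.01121    0.4868
  Change     -1.054     2.107     1.054
  Equil    0.002484     2.118      1.54
  solve Keq expr → x = 1.054; check Q = 2782
Then change container volume by factor 2 (V_new/V_old).
Step 2:
                  X         M         D
  Initial  0.001242     1.059    0.7702
  Change  -9.3014e-04   0.00186 9.3014e-04
  Equil   3.1201e-04     1.061    0.7711
  solve Keq expr → x = 9.3014e-04; check Q = 2782
Then change container volume by factor 2 (V_new/V_old).
Step 3:
                  X         M         D
  Initial 1.5600e-04    0.5305    0.3855
  Change  -1.1696e-04 2.3391e-04 1.1696e-04
  Equil   3.9047e-05    0.5307    0.3857
  solve Keq expr → x = 1.1696e-04; check Q = 2782

Direction: forward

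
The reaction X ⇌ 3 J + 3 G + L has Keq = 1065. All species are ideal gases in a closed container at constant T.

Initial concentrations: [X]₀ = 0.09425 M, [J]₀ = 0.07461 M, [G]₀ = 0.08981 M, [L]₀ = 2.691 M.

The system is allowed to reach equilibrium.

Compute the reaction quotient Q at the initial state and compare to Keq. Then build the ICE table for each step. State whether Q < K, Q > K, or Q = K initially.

Q₀ = 8.5901e-06 vs Keq = 1065 ⇒ Q<K, forward
Step 1:
                   X          J          G          L
  I          0.09425    0.07461    0.08981      2.691
  C         -0.09424     0.2827     0.2827    0.09424
  E       6.1700e-06     0.3573     0.3725      2.785
  solve Keq expr → x = 0.09424; check Q = 1065

Q₀ = 8.5901e-06; Q < K (proceeds forward)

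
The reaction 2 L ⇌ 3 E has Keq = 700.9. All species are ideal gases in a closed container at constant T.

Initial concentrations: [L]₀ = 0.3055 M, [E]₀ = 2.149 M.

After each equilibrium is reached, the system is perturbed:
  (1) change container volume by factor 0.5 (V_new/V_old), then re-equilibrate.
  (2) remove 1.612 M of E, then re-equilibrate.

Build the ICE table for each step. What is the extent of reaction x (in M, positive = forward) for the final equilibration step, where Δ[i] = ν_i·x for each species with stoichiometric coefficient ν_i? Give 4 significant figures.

Q₀ = 106.3 vs Keq = 700.9 ⇒ Q<K, forward
Step 1:
                    L           E
  init         0.3055       2.149
  Δ           -0.1653       0.248
  eq           0.1402       2.397
  solve Keq expr → x = 0.08266; check Q = 700.9
Then change container volume by factor 0.5 (V_new/V_old).
Step 2:
                    L           E
  init         0.2804       4.794
  Δ           0.09802      -0.147
  eq           0.3784       4.647
  solve Keq expr → x = -0.04901; check Q = 700.9
Then remove 1.612 M of E.
Step 3:
                    L           E
  init         0.3784       3.035
  Δ           -0.1552      0.2329
  eq           0.2231       3.268
  solve Keq expr → x = 0.07762; check Q = 700.9

x = 0.07762 M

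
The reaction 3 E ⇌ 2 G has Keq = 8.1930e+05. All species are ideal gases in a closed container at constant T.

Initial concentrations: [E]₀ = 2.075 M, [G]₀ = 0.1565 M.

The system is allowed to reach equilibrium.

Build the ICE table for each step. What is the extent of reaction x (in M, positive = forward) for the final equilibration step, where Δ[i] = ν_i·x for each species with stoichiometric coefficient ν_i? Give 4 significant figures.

Q₀ = 0.002741 vs Keq = 8.1930e+05 ⇒ Q<K, forward
Step 1:
                  E         G
  init        2.075    0.1565
  Δ          -2.061     1.374
  eq        0.01419      1.53
  solve Keq expr → x = 0.6869; check Q = 8.1930e+05

x = 0.6869 M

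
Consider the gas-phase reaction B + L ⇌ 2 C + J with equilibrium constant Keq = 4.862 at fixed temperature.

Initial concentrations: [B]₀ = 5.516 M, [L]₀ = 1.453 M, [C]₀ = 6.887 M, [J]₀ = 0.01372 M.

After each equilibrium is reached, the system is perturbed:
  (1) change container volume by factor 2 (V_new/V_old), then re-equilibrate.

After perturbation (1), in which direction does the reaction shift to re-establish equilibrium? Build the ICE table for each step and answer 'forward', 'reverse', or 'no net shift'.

Q₀ = 0.08119 vs Keq = 4.862 ⇒ Q<K, forward
Step 1:
                  B         L         C         J
  init        5.516     1.453     6.887   0.01372
  Δ         -0.4171   -0.4171    0.8341    0.4171
  eq          5.099     1.036     7.721    0.4308
  solve Keq expr → x = 0.4171; check Q = 4.862
Then change container volume by factor 2 (V_new/V_old).
Step 2:
                  B         L         C         J
  init        2.549     0.518     3.861    0.2154
  Δ        -0.09373  -0.09373    0.1875   0.09373
  eq          2.456    0.4242     4.048    0.3091
  solve Keq expr → x = 0.09373; check Q = 4.862

Direction: forward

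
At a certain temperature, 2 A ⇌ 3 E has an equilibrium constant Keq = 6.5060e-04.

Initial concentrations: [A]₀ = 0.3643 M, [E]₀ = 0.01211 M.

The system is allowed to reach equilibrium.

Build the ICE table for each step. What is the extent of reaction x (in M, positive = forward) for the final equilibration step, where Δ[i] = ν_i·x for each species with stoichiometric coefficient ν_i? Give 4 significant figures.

x = 0.01014 M

Q₀ = 1.3382e-05 vs Keq = 6.5060e-04 ⇒ Q<K, forward
Step 1:
                  A         E
  I          0.3643   0.01211
  C        -0.02029   0.03043
  E           0.344   0.04254
  solve Keq expr → x = 0.01014; check Q = 6.5060e-04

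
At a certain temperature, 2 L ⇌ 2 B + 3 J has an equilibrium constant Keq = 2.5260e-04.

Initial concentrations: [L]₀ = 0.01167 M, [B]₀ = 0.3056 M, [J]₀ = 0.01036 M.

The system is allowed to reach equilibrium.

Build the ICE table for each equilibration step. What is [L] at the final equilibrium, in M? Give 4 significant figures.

[L]_eq = 0.01333 M

Q₀ = 7.6251e-04 vs Keq = 2.5260e-04 ⇒ Q>K, reverse
Step 1:
                  L         B         J
  init      0.01167    0.3056   0.01036
  Δ        0.001664 -0.001664 -0.002497
  eq        0.01333    0.3039  0.007863
  solve Keq expr → x = -8.3222e-04; check Q = 2.5260e-04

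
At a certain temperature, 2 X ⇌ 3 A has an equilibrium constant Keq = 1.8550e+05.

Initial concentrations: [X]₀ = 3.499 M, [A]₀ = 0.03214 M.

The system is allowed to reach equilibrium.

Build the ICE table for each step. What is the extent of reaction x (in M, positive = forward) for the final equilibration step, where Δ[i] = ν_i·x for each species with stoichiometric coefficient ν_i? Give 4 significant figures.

Q₀ = 2.7118e-06 vs Keq = 1.8550e+05 ⇒ Q<K, forward
Step 1:
                   X          A
  init         3.499    0.03214
  Δ           -3.471      5.207
  eq         0.02784      5.239
  solve Keq expr → x = 1.736; check Q = 1.8550e+05

x = 1.736 M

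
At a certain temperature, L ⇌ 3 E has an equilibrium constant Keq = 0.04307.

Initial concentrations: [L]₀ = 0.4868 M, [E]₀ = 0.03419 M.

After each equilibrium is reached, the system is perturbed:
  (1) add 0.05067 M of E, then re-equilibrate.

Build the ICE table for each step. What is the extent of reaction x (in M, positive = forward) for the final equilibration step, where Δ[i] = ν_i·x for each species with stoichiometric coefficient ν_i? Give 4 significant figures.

x = -0.01579 M

Q₀ = 8.2101e-05 vs Keq = 0.04307 ⇒ Q<K, forward
Step 1:
                   L          E
  I           0.4868    0.03419
  C          -0.0755     0.2265
  E           0.4113     0.2607
  solve Keq expr → x = 0.0755; check Q = 0.04307
Then add 0.05067 M of E.
Step 2:
                   L          E
  I           0.4113     0.3114
  C          0.01579   -0.04738
  E           0.4271      0.264
  solve Keq expr → x = -0.01579; check Q = 0.04307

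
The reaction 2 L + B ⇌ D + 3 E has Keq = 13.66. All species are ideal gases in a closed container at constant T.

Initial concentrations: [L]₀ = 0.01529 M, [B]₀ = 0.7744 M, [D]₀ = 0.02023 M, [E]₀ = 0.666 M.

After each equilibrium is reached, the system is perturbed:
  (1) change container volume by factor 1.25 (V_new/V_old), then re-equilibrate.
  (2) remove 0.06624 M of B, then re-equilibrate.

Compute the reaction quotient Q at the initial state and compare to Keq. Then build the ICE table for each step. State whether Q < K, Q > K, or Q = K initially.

Q₀ = 33.01; Q > K (proceeds reverse)

Q₀ = 33.01 vs Keq = 13.66 ⇒ Q>K, reverse
Step 1:
                   L          B          D          E
  I          0.01529     0.7744    0.02023      0.666
  C         0.006116   0.003058  -0.003058  -0.009173
  E          0.02141     0.7775    0.01717     0.6568
  solve Keq expr → x = -0.003058; check Q = 13.66
Then change container volume by factor 1.25 (V_new/V_old).
Step 2:
                   L          B          D          E
  I          0.01712      0.622    0.01374     0.5255
  C         -0.00134 -6.7009e-04 6.7009e-04    0.00201
  E          0.01578     0.6213    0.01441     0.5275
  solve Keq expr → x = 6.7009e-04; check Q = 13.66
Then remove 0.06624 M of B.
Step 3:
                   L          B          D          E
  I          0.01578     0.5551    0.01441     0.5275
  C       6.6847e-04 3.3424e-04 -3.3424e-04  -0.001003
  E          0.01645     0.5554    0.01407     0.5265
  solve Keq expr → x = -3.3424e-04; check Q = 13.66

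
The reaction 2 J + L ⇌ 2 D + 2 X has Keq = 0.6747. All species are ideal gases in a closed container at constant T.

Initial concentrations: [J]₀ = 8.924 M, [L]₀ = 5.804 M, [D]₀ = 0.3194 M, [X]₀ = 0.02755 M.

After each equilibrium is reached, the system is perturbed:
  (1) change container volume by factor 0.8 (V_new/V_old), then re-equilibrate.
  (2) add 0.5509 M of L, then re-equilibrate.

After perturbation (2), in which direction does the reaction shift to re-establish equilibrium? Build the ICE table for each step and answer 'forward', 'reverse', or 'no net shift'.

Q₀ = 1.6752e-07 vs Keq = 0.6747 ⇒ Q<K, forward
Step 1:
                    J           L           D           X
  init          8.924       5.804      0.3194     0.02755
  Δ            -3.005      -1.503       3.005       3.005
  eq            5.919       4.301       3.325       3.033
  solve Keq expr → x = 1.503; check Q = 0.6747
Then change container volume by factor 0.8 (V_new/V_old).
Step 2:
                    J           L           D           X
  init          7.398       5.377       4.156       3.791
  Δ            0.1606     0.08029     -0.1606     -0.1606
  eq            7.559       5.457       3.995        3.63
  solve Keq expr → x = -0.08029; check Q = 0.6747
Then add 0.5509 M of L.
Step 3:
                    J           L           D           X
  init          7.559       6.008       3.995        3.63
  Δ          -0.06913    -0.03456     0.06913     0.06913
  eq             7.49       5.973       4.064         3.7
  solve Keq expr → x = 0.03456; check Q = 0.6747

Direction: forward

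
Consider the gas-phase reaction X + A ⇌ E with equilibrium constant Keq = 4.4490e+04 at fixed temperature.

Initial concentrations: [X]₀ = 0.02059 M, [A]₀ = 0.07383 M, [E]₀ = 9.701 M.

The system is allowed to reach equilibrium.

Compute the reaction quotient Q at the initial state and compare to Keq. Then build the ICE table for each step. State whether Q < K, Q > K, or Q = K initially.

Q₀ = 6382; Q < K (proceeds forward)

Q₀ = 6382 vs Keq = 4.4490e+04 ⇒ Q<K, forward
Step 1:
                   X          A          E
  I          0.02059    0.07383      9.701
  C         -0.01676   -0.01676    0.01676
  E         0.003827    0.05707      9.718
  solve Keq expr → x = 0.01676; check Q = 4.4490e+04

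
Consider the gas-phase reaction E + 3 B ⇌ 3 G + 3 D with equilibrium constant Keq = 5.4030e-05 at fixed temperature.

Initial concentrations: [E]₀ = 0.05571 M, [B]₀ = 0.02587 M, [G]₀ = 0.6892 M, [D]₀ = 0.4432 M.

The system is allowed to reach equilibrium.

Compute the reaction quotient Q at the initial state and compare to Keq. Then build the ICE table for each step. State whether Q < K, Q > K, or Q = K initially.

Q₀ = 2.9547e+04; Q > K (proceeds reverse)

Q₀ = 2.9547e+04 vs Keq = 5.4030e-05 ⇒ Q>K, reverse
Step 1:
                  E         B         G         D
  Initial   0.05571   0.02587    0.6892    0.4432
  Change     0.1364    0.4093   -0.4093   -0.4093
  Equil      0.1921    0.4352    0.2799   0.03391
  solve Keq expr → x = -0.1364; check Q = 5.4030e-05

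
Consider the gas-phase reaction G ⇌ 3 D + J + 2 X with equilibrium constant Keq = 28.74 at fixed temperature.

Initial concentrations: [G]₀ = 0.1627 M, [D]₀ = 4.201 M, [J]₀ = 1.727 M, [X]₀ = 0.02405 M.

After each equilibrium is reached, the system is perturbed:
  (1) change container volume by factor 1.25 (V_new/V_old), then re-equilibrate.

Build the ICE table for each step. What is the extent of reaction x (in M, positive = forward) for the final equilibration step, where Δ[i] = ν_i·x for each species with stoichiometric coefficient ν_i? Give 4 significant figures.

Q₀ = 0.4552 vs Keq = 28.74 ⇒ Q<K, forward
Step 1:
                    G           D           J           X
  I            0.1627       4.201       1.727     0.02405
  C          -0.05864      0.1759     0.05864      0.1173
  E            0.1041       4.377       1.786      0.1413
  solve Keq expr → x = 0.05864; check Q = 28.74
Then change container volume by factor 1.25 (V_new/V_old).
Step 2:
                    G           D           J           X
  I           0.08325       3.502       1.429      0.1131
  C          -0.02378     0.07135     0.02378     0.04756
  E           0.05947       3.573       1.452      0.1606
  solve Keq expr → x = 0.02378; check Q = 28.74

x = 0.02378 M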